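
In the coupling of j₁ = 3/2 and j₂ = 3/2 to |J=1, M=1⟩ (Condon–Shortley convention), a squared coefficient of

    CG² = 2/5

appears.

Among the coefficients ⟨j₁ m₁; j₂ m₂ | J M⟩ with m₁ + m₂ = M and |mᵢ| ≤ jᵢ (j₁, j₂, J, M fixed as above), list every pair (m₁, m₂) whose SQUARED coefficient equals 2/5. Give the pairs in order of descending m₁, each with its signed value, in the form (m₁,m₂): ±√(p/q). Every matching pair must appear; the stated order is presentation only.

(1/2,1/2): −√(2/5)

Admissible pairs with m₁+m₂ = M = 1: (-1/2,3/2), (1/2,1/2), (3/2,-1/2)
  (m₁,m₂)=(3/2,-1/2): CG² = 3/10, CG = +√(3/10)
  (m₁,m₂)=(1/2,1/2): CG² = 2/5, CG = −√(2/5)   ← matches the target
  (m₁,m₂)=(-1/2,3/2): CG² = 3/10, CG = +√(3/10)
Pairs with CG² = 2/5: (1/2,1/2): −√(2/5)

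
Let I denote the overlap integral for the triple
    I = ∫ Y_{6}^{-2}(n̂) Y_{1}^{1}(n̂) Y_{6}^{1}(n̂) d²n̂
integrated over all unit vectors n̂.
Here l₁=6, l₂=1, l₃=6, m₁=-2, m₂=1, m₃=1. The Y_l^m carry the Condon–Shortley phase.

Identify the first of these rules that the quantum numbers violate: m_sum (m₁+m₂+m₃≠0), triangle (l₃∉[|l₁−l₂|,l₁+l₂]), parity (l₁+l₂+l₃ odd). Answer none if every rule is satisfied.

parity

azimuthal sum: -2 + 1 + 1 = 0  ✓
5 ≤ 6 ≤ 7 (triangle on l)  ✓
L = 6 + 1 + 6 = 13 (odd)  ✗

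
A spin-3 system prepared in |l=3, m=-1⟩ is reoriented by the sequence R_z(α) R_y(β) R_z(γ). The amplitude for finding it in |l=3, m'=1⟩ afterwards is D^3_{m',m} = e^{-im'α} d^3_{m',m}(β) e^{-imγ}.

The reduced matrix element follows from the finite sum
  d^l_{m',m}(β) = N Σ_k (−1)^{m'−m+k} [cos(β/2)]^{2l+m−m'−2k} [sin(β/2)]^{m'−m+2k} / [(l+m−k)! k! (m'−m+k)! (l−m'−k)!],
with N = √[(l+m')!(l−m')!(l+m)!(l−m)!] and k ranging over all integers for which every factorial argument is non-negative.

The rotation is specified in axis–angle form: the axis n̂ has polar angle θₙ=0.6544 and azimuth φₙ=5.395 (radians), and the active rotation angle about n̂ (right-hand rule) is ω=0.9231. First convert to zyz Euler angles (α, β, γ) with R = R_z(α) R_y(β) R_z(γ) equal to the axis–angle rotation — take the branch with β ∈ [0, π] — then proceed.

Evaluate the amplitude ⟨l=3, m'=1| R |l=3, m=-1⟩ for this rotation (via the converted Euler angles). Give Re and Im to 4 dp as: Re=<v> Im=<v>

Re=0.0692 Im=-0.3317

Axis–angle → zyz. n̂ = (sinθₙcosφₙ, sinθₙsinφₙ, cosθₙ) = (+0.383970, -0.472295, +0.793413), ω = 0.9231.
R = I cosω + sinω [n̂]ₓ + (1−cosω) n̂n̂ᵀ gives
  R = [+0.661830, -0.704659, -0.255806; +0.560797, +0.691828, -0.454841; +0.497482, +0.157573, +0.853043]
β = atan2(√(R₁₃²+R₂₃²), R₃₃) = 0.549007; α = atan2(R₂₃, R₁₃) mod 2π = 4.200071; γ = atan2(R₃₂, −R₃₁) mod 2π = 2.834849
First d^3_{1,-1}(β=0.5490), then the phase factors e^{-i(1)α} and e^{-i(-1)γ}:
With c≡cos(β/2)=0.962560 and s≡sin(β/2)=0.271069, N=[24·2·2·24]^{1/2}=48.000000
Admissible k: 0..2 (factorial args all ≥0)
  k=0: (−1)^2·48.0000/(8)·0.9626^4·0.2711^2 = +0.378461
  k=1: (−1)^3·48.0000/(6)·0.9626^2·0.2711^4 = -0.040019
  k=2: (−1)^4·48.0000/(48)·0.9626^0·0.2711^6 = +0.000397
d^3_{1,-1}(0.5490) = +0.378461 -0.040019 +0.000397 = +0.338839
D = (-0.490199+0.871611i)·(+0.338839)·(-0.953322+0.301956i) = +0.069167-0.331705i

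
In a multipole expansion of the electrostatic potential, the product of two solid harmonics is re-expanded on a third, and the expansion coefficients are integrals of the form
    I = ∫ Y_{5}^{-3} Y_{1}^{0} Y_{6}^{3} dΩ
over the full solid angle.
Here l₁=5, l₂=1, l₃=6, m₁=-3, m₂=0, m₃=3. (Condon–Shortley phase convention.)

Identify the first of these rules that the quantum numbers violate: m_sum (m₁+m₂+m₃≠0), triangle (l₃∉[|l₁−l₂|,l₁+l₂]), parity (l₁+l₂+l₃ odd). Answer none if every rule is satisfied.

none

azimuthal sum: -3 + 0 + 3 = 0  ✓
4 ≤ 6 ≤ 6 (triangle on l)  ✓
L = 5 + 1 + 6 = 12 (even)  ✓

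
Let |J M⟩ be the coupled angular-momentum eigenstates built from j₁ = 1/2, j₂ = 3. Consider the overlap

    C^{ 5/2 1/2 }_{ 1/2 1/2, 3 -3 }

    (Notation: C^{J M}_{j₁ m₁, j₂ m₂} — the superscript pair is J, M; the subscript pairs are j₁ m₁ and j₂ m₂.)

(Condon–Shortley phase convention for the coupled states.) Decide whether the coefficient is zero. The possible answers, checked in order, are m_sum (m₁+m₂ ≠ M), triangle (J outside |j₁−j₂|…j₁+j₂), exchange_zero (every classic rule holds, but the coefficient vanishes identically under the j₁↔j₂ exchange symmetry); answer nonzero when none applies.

m_sum

m-sum: m₁+m₂ = 1/2+(-3) = -5/2, M = 1/2  ✗ ⇒ coefficient is 0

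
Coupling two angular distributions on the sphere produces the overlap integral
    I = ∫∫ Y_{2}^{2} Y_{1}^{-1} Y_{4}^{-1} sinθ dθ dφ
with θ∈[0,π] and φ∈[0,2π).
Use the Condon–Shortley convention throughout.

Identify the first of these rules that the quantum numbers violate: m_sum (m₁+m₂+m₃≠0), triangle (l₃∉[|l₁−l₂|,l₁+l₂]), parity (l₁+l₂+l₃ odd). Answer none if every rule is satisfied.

azimuthal sum: 2 − 1 − 1 = 0  ✓
l₃ must lie in [1,3]; have l₃=4  ✗
L = 2 + 1 + 4 = 7 (odd)

triangle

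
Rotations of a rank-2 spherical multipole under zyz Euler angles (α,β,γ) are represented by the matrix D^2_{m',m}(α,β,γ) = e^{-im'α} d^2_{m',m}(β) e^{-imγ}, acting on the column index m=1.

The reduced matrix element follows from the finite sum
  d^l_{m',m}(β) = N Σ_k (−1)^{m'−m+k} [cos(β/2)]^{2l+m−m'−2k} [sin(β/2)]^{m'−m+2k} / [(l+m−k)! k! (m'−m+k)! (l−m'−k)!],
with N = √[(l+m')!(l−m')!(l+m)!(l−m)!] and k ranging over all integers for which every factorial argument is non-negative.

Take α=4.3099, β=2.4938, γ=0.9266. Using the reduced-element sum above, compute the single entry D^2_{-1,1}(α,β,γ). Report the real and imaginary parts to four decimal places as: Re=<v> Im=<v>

Re=0.5190 Im=0.1280

D^2_{-1,1}(4.3099,2.4938,0.9266) = e^{-i·-1·4.3099}·d^2_{-1,1}(2.4938)·e^{-i·1·0.9266}. Compute d first:
Half-angle: c=0.318263, s=0.948003. N=√(1·6·6·1)=6.000000
The bounds max(0,m−m')=2 and min(l+m,l−m')=3 give 2 terms
  k=2: (−1)^0·6.0000/(2)·0.3183^2·0.9480^2 = +0.273094
  k=3: (−1)^1·6.0000/(6)·0.3183^0·0.9480^4 = -0.807678
d^2_{-1,1}(2.4938) = +0.273094 -0.807678 = -0.534584
Attach z-rotation phases: D = e^{-i(-1)(4.3099)}·(-0.534584)·e^{-i(1)(0.9266)} = +0.519044+0.127958i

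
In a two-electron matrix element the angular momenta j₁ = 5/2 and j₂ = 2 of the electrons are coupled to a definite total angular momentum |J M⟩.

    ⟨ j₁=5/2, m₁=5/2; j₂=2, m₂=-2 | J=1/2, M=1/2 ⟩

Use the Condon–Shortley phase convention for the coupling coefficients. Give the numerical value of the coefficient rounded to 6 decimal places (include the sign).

+√(1/3) = +0.577350

j₁+j₂−J=4  J+j₁−j₂=1  J−j₁+j₂=0  j₁+j₂+J+1=6
(j₁±m₁, j₂±m₂, J±M) = (5,0,0,4,1,0)
P² = 192
sum k=0..0:
  [0] +1/24 = 1/24
S = 1/24
C² = P²·S² = 1/3 ; C = +0.577350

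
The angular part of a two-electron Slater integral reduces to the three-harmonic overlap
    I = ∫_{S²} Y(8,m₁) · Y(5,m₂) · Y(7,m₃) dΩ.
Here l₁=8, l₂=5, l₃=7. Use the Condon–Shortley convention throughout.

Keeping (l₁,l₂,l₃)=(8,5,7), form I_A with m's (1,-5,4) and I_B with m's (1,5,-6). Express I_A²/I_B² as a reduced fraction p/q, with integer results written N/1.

Same 8,5,7: normalisation and zero-m 3j drop out of the ratio.
A: Δ: 6! 10! 4! / 21! → 1/814773960; sum: t=0:+1/522547200 = 1/522547200; 3j²(8 5 7; 1 -5 4) = Δ·Π!·Σ² = 30/4199  (sign -1)
B: Δ: 6! 10! 4! / 21! → 1/814773960; sum: t=6:+1/6270566400 = 1/6270566400; 3j²(8 5 7; 1 5 -6) = Δ·Π!·Σ² = 5/3876  (sign -1)
I_A²/I_B² = (30/4199)/(5/3876) = 72/13

72/13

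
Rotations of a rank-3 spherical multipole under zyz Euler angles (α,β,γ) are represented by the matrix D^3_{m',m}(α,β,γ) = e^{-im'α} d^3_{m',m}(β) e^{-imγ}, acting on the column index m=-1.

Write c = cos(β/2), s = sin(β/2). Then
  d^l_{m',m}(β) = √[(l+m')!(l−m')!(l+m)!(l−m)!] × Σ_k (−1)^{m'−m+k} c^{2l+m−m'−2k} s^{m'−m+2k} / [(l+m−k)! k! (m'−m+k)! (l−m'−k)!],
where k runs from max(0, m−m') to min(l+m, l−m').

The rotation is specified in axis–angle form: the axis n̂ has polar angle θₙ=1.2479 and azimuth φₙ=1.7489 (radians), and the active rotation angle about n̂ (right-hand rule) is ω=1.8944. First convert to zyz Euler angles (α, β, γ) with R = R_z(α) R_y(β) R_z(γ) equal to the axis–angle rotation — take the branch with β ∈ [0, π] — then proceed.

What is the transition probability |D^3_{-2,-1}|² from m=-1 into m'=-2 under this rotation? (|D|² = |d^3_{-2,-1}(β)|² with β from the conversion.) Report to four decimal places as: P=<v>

P=0.2424

Axis–angle → zyz. n̂ = (sinθₙcosφₙ, sinθₙsinφₙ, cosθₙ) = (-0.168008, +0.933319, +0.317315), ω = 1.8944.
R = I cosω + sinω [n̂]ₓ + (1−cosω) n̂n̂ᵀ gives
  R = [-0.280783, -0.507511, +0.814612; +0.094178, +0.830092, +0.549616; -0.955139, +0.231041, -0.185279]
β = atan2(√(R₁₃²+R₂₃²), R₃₃) = 1.757152; α = atan2(R₂₃, R₁₃) mod 2π = 0.593541; γ = atan2(R₃₂, −R₃₁) mod 2π = 0.237334
D^3_{-2,-1}(0.5935,1.7572,0.2373) = e^{-i·-2·0.5935}·d^3_{-2,-1}(1.7572)·e^{-i·-1·0.2373}. Compute d first:
With c≡cos(β/2)=0.638248 and s≡sin(β/2)=0.769831, N=[1·120·2·24]^{1/2}=75.894664
The bounds max(0,m−m')=1 and min(l+m,l−m')=2 give 2 terms
  k=1: (−1)^0·75.8947/(24)·0.6382^5·0.7698^1 = +0.257835
  k=2: (−1)^1·75.8947/(12)·0.6382^3·0.7698^3 = -0.750212
d^3_{-2,-1}(1.7572) = +0.257835 -0.750212 = -0.492377
|D^3_{-2,-1}|² = |d^3_{-2,-1}(β)|² = (-0.492377)² = 0.242435 (the z-rotation phases have unit modulus)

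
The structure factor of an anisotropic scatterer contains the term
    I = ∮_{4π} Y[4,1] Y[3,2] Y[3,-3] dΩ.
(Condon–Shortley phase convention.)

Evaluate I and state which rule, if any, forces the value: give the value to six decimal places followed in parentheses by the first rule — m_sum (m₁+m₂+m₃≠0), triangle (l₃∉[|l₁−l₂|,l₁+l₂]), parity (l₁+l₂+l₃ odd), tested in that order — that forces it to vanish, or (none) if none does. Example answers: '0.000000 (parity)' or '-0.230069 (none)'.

0.140463 (none)

Checks pass: Σm=0; 10 even; l₃=3∈[1,7].
(2·4+1)(2·3+1)(2·3+1) = 441
Δ: 4! 4! 2! / 11! → 1/34650
sum: t=1:−1/72 t=2:+1/16 t=3:−1/72 = 5/144
3j²(4 3 3; 0 0 0) = Δ·Π!·Σ² = 2/77  (sign -1)
sum: t=3:−1/288 = -1/288
3j²(4 3 3; 1 2 -3) = Δ·Π!·Σ² = 5/231  (sign -1)
combine: 4πI² = 441·2/77·5/231 = 30/121
take √, sign +1: I = 0.14046335
No selection rule forces the value: the integral is nonzero (none).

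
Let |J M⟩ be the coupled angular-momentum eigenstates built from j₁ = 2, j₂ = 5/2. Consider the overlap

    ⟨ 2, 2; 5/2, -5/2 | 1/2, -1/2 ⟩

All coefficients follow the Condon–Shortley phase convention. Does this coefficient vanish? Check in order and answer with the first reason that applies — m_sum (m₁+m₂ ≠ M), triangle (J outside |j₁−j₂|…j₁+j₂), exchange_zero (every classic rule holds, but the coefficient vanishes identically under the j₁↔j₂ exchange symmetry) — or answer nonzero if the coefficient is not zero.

nonzero

m-sum: m₁+m₂ = 2+(-5/2) = -1/2, M = -1/2  ✓
triangle: |j₁−j₂| = 1/2 ≤ J = 1/2 ≤ j₁+j₂ = 9/2  ✓
exchange: j₁≠j₂ or m₁≠m₂ — the exchange symmetry imposes no constraint here
value check: CG = +√(1/3) = +0.577350 ≠ 0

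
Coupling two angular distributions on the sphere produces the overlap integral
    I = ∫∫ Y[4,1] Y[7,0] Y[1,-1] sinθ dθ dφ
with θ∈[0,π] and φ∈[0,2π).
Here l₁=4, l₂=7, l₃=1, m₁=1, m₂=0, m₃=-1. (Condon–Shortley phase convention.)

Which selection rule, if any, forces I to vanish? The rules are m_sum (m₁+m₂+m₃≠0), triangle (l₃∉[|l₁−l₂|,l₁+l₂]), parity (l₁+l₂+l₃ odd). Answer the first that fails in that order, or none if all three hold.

triangle

azimuthal sum: 1 + 0 − 1 = 0  ✓
l₃ must lie in [3,11]; have l₃=1  ✗
L = 4 + 7 + 1 = 12 (even)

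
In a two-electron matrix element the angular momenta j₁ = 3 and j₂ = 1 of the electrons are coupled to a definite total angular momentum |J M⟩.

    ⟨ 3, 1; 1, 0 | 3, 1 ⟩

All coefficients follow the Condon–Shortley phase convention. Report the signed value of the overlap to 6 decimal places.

√[7·1!5!1!/8! · 4!2!1!1!4!2!] = √(48)
  +(−1)^0/∏(0,1,2,1,3,0)! = 1/12  (running 1/12)
  +(−1)^1/∏(1,0,1,0,4,1)! = -1/24  (running 1/24)
⟨..|..⟩ = √(48)·(1/24) = +0.288675

+√(1/12) ≈ +0.288675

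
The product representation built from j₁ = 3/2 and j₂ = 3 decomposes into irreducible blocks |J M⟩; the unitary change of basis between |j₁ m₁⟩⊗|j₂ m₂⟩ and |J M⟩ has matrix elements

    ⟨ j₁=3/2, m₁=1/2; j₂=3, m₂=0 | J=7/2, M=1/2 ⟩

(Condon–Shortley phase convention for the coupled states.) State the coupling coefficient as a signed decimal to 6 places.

triangle: 1!·2!·5!/9! = 240/362880
(j±m)!: 2!·1!·3!·3!·4!·3! = 10368
prefactor² = (2J+1)·Δ·N² = 384/7
  k=0: +1/(0!·1!·1!·3!·1!·2!) = 1/12
  k=1: −1/(1!·0!·0!·2!·2!·3!) = -1/24
Σ = 1/24  ⇒  CG² = 384/7·(1/24)² = 2/21
CG = +√(2/21) = +0.308607

+0.308607  (= +√(2/21))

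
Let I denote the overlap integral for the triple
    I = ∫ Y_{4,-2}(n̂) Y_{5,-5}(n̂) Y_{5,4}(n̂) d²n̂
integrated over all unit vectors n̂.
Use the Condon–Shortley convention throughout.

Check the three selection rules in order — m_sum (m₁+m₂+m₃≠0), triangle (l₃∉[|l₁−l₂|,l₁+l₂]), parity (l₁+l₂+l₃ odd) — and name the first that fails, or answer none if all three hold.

Σmᵢ = -3  ✗
l₃∈[|l₁−l₂|,l₁+l₂]=[1,9], have l₃=5
Σlᵢ = 14 ⇒ even

m_sum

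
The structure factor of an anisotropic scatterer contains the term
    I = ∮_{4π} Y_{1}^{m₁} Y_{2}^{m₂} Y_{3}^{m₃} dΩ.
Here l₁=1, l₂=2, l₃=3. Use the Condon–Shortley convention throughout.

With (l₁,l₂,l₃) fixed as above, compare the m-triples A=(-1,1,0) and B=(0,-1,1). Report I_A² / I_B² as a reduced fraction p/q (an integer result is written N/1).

Same 1,2,3: normalisation and zero-m 3j drop out of the ratio.
A: Δ: 0! 2! 4! / 7! → 1/105; sum: t=0:+1/12 = 1/12; 3j²(1 2 3; -1 1 0) = Δ·Π!·Σ² = 1/35  (sign -1)
B: Δ: 0! 2! 4! / 7! → 1/105; sum: t=0:+1/6 = 1/6; 3j²(1 2 3; 0 -1 1) = Δ·Π!·Σ² = 8/105  (sign +1)
I_A²/I_B² = (1/35)/(8/105) = 3/8

3/8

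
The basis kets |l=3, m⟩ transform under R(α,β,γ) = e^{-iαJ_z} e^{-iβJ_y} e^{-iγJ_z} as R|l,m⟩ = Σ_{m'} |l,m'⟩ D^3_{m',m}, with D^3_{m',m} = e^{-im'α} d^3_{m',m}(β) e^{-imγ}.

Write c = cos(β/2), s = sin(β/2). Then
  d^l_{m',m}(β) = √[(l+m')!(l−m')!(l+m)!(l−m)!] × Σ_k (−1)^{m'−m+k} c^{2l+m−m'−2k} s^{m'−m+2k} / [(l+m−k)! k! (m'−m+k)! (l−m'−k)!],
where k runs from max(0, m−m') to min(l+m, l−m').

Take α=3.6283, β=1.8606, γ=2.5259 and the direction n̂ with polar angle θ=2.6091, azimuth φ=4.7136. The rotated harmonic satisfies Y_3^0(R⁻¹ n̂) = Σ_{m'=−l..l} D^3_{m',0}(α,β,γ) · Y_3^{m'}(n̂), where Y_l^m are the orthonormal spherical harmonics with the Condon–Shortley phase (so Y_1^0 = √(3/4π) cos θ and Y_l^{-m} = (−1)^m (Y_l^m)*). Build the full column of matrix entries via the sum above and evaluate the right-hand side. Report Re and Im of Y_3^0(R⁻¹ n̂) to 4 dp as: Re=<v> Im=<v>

Need the full column D^3_{m',0} for m'=−3..3 at α=3.6283, β=1.8606, γ=2.5259.
cos(β/2)=0.597593, sin(β/2)=0.801799
d^3_{-3,0}: single k=3 term ⇒ +0.491960;  D = -0.054336-0.488950i
d^3_{-2,0}: k∈[2..3] ⇒ +0.449071 -0.808416 = -0.359345;  D = -0.202124-0.297110i
d^3_{-1,0}: k∈[1..3] ⇒ +0.211683 -1.143211 +0.686001 = -0.245527;  D = +0.217016+0.114838i
d^3_{0,0}: k∈[0..3] ⇒ +0.045544 -0.737899 +1.328363 -0.265701 = +0.370307;  D = +0.370307+0.000000i
d^3_{1,0}: k∈[0..2] ⇒ -0.211683 +1.143211 -0.686001 = +0.245527;  D = -0.217016+0.114838i
d^3_{2,0}: k∈[0..1] ⇒ +0.449071 -0.808416 = -0.359345;  D = -0.202124+0.297110i
d^3_{3,0}: single k=0 term ⇒ -0.491960;  D = +0.054336-0.488950i
Y_3^{m'}(θ=2.6091,φ=4.7136) and Σ D·Y over m':
  (-0.0543-0.4889i)·(-0.0002-0.0546i)  (-0.2021-0.2971i)·(+0.2269-0.0005i)  (+0.2170+0.1148i)·(+0.0005+0.4448i)  (+0.3703+0.0000i)·(-0.2287+0.0000i)  (-0.2170+0.1148i)·(-0.0005+0.4448i)  (-0.2021+0.2971i)·(+0.2269+0.0005i)  (+0.0543-0.4889i)·(+0.0002-0.0546i)
Y_3^0(R⁻¹ n̂) = -0.332052-0.000000i

Re=-0.3321 Im=0.0000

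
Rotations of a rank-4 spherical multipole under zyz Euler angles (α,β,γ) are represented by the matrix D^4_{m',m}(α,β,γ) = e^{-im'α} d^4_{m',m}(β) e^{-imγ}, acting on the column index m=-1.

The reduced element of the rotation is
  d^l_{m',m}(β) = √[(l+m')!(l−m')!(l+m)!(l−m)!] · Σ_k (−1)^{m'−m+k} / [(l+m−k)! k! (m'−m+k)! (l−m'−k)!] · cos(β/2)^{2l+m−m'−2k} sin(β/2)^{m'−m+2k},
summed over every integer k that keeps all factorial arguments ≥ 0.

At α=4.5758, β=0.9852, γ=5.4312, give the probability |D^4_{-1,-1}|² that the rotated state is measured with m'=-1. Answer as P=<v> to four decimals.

D^4_{-1,-1}(4.5758,0.9852,5.4312) = e^{-i·-1·4.5758}·d^4_{-1,-1}(0.9852)·e^{-i·-1·5.4312}. Compute d first:
With c≡cos(β/2)=0.881106 and s≡sin(β/2)=0.472918, N=[6·120·6·120]^{1/2}=720.000000
The bounds max(0,m−m')=0 and min(l+m,l−m')=3 give 4 terms
  k=0: (−1)^0·720.0000/(720)·0.8811^8·0.4729^0 = +0.363267
  k=1: (−1)^1·720.0000/(48)·0.8811^6·0.4729^2 = -1.569760
  k=2: (−1)^2·720.0000/(24)·0.8811^4·0.4729^4 = +0.904439
  k=3: (−1)^3·720.0000/(72)·0.8811^2·0.4729^6 = -0.086851
d^4_{-1,-1}(0.9852) = +0.363267 -1.569760 +0.904439 -0.086851 = -0.388905
|D^4_{-1,-1}|² = |d^4_{-1,-1}(β)|² = (-0.388905)² = 0.151247 (the z-rotation phases have unit modulus)

P=0.1512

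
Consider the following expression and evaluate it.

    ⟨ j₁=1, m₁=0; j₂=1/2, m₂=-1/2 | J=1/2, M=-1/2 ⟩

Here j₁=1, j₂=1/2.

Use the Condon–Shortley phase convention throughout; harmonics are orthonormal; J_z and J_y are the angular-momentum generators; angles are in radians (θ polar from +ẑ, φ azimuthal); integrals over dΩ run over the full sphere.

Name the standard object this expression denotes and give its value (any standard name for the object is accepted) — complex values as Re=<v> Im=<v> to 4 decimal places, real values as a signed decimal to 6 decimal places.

This is a Clebsch–Gordan (vector-coupling) coefficient.
√[2·1!1!0!/3! · 1!1!0!1!0!1!] = √(1/3)
  +(−1)^0/∏(0,1,1,0,0,0)! = 1  (running 1)
⟨..|..⟩ = √(1/3)·(1) = +0.577350

Clebsch–Gordan coefficient, +√(1/3) ≈ +0.577350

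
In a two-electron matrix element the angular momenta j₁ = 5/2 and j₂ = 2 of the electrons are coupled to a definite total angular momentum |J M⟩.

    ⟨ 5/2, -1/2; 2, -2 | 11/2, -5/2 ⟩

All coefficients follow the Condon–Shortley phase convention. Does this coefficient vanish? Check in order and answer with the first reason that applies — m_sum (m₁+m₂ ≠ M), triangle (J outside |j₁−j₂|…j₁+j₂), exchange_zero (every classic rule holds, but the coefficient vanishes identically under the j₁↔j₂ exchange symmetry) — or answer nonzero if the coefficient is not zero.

triangle

m-sum: m₁+m₂ = -1/2+(-2) = -5/2, M = -5/2  ✓
triangle: need |j₁−j₂| ≤ J ≤ j₁+j₂, i.e. J ∈ [1/2, 9/2]; J = 11/2 is outside ✗ ⇒ coefficient is 0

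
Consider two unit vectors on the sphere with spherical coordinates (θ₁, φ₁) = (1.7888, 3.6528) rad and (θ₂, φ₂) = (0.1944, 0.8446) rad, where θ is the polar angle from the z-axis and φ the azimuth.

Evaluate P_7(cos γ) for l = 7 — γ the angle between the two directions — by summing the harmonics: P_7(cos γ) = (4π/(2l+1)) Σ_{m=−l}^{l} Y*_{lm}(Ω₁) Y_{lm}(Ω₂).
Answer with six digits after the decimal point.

Summing Y*_{l m}(θ₁,φ₁)·Y_{l m}(θ₂,φ₂) over m ∈ [−7, 7]; prefactor 4π/(2·7+1) = 0.837758:
  m=-7: Y*=(0.383136, 0.178905)  Y=(0.000005, 0.000002)  product (0.000001, 0.000002)
  m=-6: Y*=(0.349517, -0.026034)  Y=(0.000033, 0.000089)  product (0.000014, 0.000030)
  m=-5: Y*=(-0.106314, 0.070501)  Y=(-0.000534, 0.001003)  product (-0.000014, -0.000144)
  m=-4: Y*=(-0.157464, 0.306917)  Y=(-0.009275, 0.002238)  product (0.000773, -0.003199)
  m=-3: Y*=(-0.000863, -0.023211)  Y=(-0.047133, -0.032787)  product (-0.000720, 0.001122)
  m=-2: Y*=(-0.170968, -0.279872)  Y=(-0.028173, -0.236823)  product (-0.061464, 0.048374)
  m=-1: Y*=(-0.014998, -0.008413)  Y=(0.401150, -0.451699)  product (-0.009816, 0.003400)
  m=+0: Y*=(0.321033, -0.000000)  Y=(0.585851, 0.000000)  product (0.188078, 0.000000)
  m=+1: Y*=(0.014998, -0.008413)  Y=(-0.401150, -0.451699)  product (-0.009816, -0.003400)
  m=+2: Y*=(-0.170968, 0.279872)  Y=(-0.028173, 0.236823)  product (-0.061464, -0.048374)
  m=+3: Y*=(0.000863, -0.023211)  Y=(0.047133, -0.032787)  product (-0.000720, -0.001122)
  m=+4: Y*=(-0.157464, -0.306917)  Y=(-0.009275, -0.002238)  product (0.000773, 0.003199)
  m=+5: Y*=(0.106314, 0.070501)  Y=(0.000534, 0.001003)  product (-0.000014, 0.000144)
  m=+6: Y*=(0.349517, 0.026034)  Y=(0.000033, -0.000089)  product (0.000014, -0.000030)
  m=+7: Y*=(-0.383136, 0.178905)  Y=(-0.000005, 0.000002)  product (0.000001, -0.000002)
Σ over m = (0.045627, -0.000000); ×(4π/15) → (0.038224, -0.000000). Real part: 0.038224

0.038224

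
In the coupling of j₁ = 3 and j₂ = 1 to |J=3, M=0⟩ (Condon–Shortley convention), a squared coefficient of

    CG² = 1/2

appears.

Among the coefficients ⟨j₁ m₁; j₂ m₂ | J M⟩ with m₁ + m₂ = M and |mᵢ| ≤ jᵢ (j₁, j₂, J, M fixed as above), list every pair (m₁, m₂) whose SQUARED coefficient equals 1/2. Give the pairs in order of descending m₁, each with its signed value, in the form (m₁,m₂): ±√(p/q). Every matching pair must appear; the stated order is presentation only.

Admissible pairs with m₁+m₂ = M = 0: (-1,1), (0,0), (1,-1)
  (m₁,m₂)=(1,-1): CG² = 1/2, CG = +√(1/2)   ← matches the target
  (m₁,m₂)=(0,0): CG² = 0/1, CG = 0
  (m₁,m₂)=(-1,1): CG² = 1/2, CG = −√(1/2)   ← matches the target
Pairs with CG² = 1/2: (1,-1): +√(1/2); (-1,1): −√(1/2)

(1,-1): +√(1/2); (-1,1): −√(1/2)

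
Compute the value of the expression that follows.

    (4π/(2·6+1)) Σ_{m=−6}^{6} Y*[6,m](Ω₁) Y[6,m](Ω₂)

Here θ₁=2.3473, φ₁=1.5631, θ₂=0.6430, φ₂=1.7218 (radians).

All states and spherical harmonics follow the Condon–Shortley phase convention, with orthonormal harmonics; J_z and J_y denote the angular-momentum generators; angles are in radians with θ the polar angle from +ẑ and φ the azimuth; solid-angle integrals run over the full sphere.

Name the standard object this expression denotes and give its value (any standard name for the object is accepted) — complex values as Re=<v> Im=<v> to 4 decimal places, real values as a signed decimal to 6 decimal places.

Legendre polynomial (addition theorem), -0.193787

This sum is the spherical-harmonic addition theorem: it equals the Legendre polynomial P_l(cos γ) of the angle γ between the two directions.
Term-by-term m-sum for l=6 (normalisation 4π/13 = 0.966644):
  term(m=-6) = 0.00083 - 0.00116j   from Y*(Ω₁)=-0.06360 + 0.00294j, Y(Ω₂)=-0.01385 + 0.01767j
  term(m=-5) = -0.01577 + 0.01603j   from Y*(Ω₁)=-0.00834 - 0.21649j, Y(Ω₂)=-0.07113 - 0.07559j
  term(m=-4) = 0.09130 - 0.06724j   from Y*(Ω₁)=0.40655 - 0.01252j, Y(Ω₂)=0.22945 - 0.15833j
  term(m=-3) = -0.16084 + 0.08294j   from Y*(Ω₁)=0.00919 + 0.39798j, Y(Ω₂)=0.19897 + 0.40874j
  term(m=-2) = 0.00661 - 0.00217j   from Y*(Ω₁)=-0.01975 + 0.00030j, Y(Ω₂)=-0.33633 + 0.10478j
  term(m=-1) = -0.04831 + 0.00773j   from Y*(Ω₁)=0.00281 + 0.36537j, Y(Ω₂)=0.02014 + 0.13237j
  term(m=+0) = 0.05188 + 0.00000j   from Y*(Ω₁)=-0.13005 + 0.00000j, Y(Ω₂)=-0.39894 + 0.00000j
  term(m=+1) = -0.04831 - 0.00773j   from Y*(Ω₁)=-0.00281 + 0.36537j, Y(Ω₂)=-0.02014 + 0.13237j
  term(m=+2) = 0.00661 + 0.00217j   from Y*(Ω₁)=-0.01975 - 0.00030j, Y(Ω₂)=-0.33633 - 0.10478j
  term(m=+3) = -0.16084 - 0.08294j   from Y*(Ω₁)=-0.00919 + 0.39798j, Y(Ω₂)=-0.19897 + 0.40874j
  term(m=+4) = 0.09130 + 0.06724j   from Y*(Ω₁)=0.40655 + 0.01252j, Y(Ω₂)=0.22945 + 0.15833j
  term(m=+5) = -0.01577 - 0.01603j   from Y*(Ω₁)=0.00834 - 0.21649j, Y(Ω₂)=0.07113 - 0.07559j
  term(m=+6) = 0.00083 + 0.00116j   from Y*(Ω₁)=-0.06360 - 0.00294j, Y(Ω₂)=-0.01385 - 0.01767j
Accumulated sum -0.20047 + 0.00000j; after 4π/(2l+1) scaling, -0.19379 + 0.00000j ⇒ P_6 = -0.193787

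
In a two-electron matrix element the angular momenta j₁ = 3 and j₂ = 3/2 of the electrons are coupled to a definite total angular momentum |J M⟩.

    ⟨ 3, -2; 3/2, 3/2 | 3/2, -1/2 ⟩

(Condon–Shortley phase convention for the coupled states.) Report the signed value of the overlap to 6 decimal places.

-0.534522

j₁+j₂−J=3  J+j₁−j₂=3  J−j₁+j₂=0  j₁+j₂+J+1=7
(j₁±m₁, j₂±m₂, J±M) = (1,5,3,0,1,2)
P² = 288/7
sum k=3..3:
  [3] −1/12 = -1/12
S = -1/12
C² = P²·S² = 2/7 ; C = -0.534522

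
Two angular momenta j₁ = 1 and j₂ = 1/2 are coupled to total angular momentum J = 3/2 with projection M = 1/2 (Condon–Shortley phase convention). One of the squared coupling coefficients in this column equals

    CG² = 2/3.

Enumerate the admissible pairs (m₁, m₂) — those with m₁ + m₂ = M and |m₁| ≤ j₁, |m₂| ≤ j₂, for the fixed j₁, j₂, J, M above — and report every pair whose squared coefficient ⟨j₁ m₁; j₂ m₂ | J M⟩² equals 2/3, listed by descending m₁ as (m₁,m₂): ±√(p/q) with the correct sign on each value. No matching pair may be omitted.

Admissible pairs with m₁+m₂ = M = 1/2: (0,1/2), (1,-1/2)
  (m₁,m₂)=(1,-1/2): CG² = 1/3, CG = +√(1/3)
  (m₁,m₂)=(0,1/2): CG² = 2/3, CG = +√(2/3)   ← matches the target
Pairs with CG² = 2/3: (0,1/2): +√(2/3)

(0,1/2): +√(2/3)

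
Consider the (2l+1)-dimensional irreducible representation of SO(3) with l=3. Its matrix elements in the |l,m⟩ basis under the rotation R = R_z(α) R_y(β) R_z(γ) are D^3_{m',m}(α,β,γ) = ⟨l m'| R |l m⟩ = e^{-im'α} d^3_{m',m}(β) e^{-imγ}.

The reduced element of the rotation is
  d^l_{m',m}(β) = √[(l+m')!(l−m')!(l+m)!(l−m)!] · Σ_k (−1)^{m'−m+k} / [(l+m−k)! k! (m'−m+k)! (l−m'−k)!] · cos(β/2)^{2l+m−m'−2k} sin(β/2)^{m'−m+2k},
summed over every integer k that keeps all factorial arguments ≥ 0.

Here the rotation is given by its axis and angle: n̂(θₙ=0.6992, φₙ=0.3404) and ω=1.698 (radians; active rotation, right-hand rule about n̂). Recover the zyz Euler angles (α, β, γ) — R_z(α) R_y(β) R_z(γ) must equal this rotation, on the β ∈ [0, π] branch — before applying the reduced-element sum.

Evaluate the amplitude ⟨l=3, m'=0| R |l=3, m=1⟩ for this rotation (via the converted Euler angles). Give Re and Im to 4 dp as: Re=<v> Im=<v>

Re=-0.0566 Im=-0.1437

Axis–angle → zyz. n̂ = (sinθₙcosφₙ, sinθₙsinφₙ, cosθₙ) = (+0.606676, +0.214877, +0.765357), ω = 1.6980.
R = I cosω + sinω [n̂]ₓ + (1−cosω) n̂n̂ᵀ gives
  R = [+0.287887, -0.612275, +0.736369; +0.906072, -0.074831, -0.416454; +0.310088, +0.787095, +0.533222]
β = atan2(√(R₁₃²+R₂₃²), R₃₃) = 1.008391; α = atan2(R₂₃, R₁₃) mod 2π = 5.768482; γ = atan2(R₃₂, −R₃₁) mod 2π = 1.946089
First d^3_{0,1}(β=1.0084), then the phase factors e^{-i(0)α} and e^{-i(1)γ}:
Half-angle: c=0.875563, s=0.483103. N=√(6·6·24·2)=41.569219
k: max(0,(1)−(0))=1 … min(3+(1),3−(0))=3
  k=1: (−1)^0·41.5692/(12)·0.8756^5·0.4831^1 = +0.861130
  k=2: (−1)^1·41.5692/(4)·0.8756^3·0.4831^3 = -0.786492
  k=3: (−1)^2·41.5692/(12)·0.8756^1·0.4831^5 = +0.079814
d^3_{0,1}(1.0084) = +0.861130 -0.786492 +0.079814 = +0.154451
Attach z-rotation phases: D = e^{-i(0)(5.7685)}·(+0.154451)·e^{-i(1)(1.9461)} = -0.056613-0.143701i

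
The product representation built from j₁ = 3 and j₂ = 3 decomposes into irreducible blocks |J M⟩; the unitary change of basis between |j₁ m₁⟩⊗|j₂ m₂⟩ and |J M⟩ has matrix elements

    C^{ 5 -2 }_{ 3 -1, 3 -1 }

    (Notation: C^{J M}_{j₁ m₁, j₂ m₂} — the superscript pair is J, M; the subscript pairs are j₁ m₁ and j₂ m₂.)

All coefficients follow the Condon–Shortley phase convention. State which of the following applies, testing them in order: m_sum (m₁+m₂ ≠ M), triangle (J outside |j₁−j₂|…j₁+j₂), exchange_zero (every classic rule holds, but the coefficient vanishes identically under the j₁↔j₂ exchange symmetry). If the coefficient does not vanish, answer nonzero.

exchange_zero

m-sum: m₁+m₂ = -1+(-1) = -2, M = -2  ✓
triangle: |j₁−j₂| = 0 ≤ J = 5 ≤ j₁+j₂ = 6  ✓
exchange: j₁=j₂ and m₁=m₂, and (−1)^(j₁+j₂−J) = (−1)^1 = −1 forces ⟨j₁m₁;j₂m₂|JM⟩ = −⟨j₂m₂;j₁m₁|JM⟩ = −⟨j₁m₁;j₂m₂|JM⟩ ⇒ the coefficient vanishes identically
Racah sum check: Σ_k collapses to 0 ⇒ CG = 0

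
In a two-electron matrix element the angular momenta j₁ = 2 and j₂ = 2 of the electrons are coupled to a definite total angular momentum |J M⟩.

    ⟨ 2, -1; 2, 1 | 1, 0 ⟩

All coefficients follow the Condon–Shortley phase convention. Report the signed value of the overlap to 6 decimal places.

+√(1/10) = +0.316228

j₁+j₂−J=3  J+j₁−j₂=1  J−j₁+j₂=1  j₁+j₂+J+1=6
(j₁±m₁, j₂±m₂, J±M) = (1,3,3,1,1,1)
P² = 9/10
sum k=2..3:
  [2] +1/2 = 1/2
  [3] −1/6 = -1/6
S = 1/3
C² = P²·S² = 1/10 ; C = +0.316228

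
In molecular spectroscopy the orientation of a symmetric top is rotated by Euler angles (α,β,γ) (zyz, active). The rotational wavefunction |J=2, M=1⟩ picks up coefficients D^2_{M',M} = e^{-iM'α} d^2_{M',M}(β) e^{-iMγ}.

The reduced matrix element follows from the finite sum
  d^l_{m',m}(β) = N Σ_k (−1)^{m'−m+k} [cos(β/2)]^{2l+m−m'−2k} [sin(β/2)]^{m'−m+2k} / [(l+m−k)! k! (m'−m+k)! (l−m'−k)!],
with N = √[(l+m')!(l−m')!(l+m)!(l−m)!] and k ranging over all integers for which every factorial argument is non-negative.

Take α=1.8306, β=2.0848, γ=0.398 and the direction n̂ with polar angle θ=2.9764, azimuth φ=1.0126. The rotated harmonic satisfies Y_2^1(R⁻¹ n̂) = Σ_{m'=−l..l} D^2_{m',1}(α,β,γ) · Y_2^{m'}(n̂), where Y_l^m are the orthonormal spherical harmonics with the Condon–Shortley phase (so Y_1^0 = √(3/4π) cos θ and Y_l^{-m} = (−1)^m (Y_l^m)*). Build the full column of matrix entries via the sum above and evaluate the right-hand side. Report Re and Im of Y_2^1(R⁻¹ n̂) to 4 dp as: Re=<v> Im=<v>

Re=-0.3127 Im=0.1901

Need the full column D^2_{m',1} for m'=−2..2 at α=1.8306, β=2.0848, γ=0.3980.
cos(β/2)=0.504149, sin(β/2)=0.863617
d^2_{-2,1}: single k=3 term ⇒ +0.649459;  D = -0.644663-0.078785i
d^2_{-1,1}: k∈[2..3] ⇒ +0.568697 -0.556268 = +0.012429;  D = +0.001712+0.012311i
d^2_{0,1}: k∈[1..2] ⇒ +0.271065 -0.795422 = -0.524357;  D = -0.483372+0.203228i
d^2_{1,1}: k∈[0..1] ⇒ +0.064600 -0.568697 = -0.504097;  D = +0.308195+0.398910i
d^2_{2,1}: single k=0 term ⇒ -0.221324;  D = +0.134503-0.175764i
Y_2^{m'}(θ=2.9764,φ=1.0126) and Σ D·Y over m':
  (-0.6447-0.0788i)·(-0.0046-0.0094i)  (+0.0017+0.0123i)·(-0.0664+0.1063i)  (-0.4834+0.2032i)·(+0.6052+0.0000i)  (+0.3082+0.3989i)·(+0.0664+0.1063i)  (+0.1345-0.1758i)·(-0.0046+0.0094i)
Y_2^1(R⁻¹ n̂) = -0.312653+0.190072i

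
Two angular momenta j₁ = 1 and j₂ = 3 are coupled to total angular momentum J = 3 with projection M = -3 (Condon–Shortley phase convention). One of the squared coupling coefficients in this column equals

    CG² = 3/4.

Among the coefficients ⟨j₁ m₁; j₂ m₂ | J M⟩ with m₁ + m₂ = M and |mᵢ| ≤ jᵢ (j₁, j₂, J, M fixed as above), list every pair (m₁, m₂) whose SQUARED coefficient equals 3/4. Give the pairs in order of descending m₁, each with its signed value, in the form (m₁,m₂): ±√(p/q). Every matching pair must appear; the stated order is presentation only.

(0,-3): +√(3/4)

Admissible pairs with m₁+m₂ = M = -3: (-1,-2), (0,-3)
  (m₁,m₂)=(0,-3): CG² = 3/4, CG = +√(3/4)   ← matches the target
  (m₁,m₂)=(-1,-2): CG² = 1/4, CG = −√(1/4)
Pairs with CG² = 3/4: (0,-3): +√(3/4)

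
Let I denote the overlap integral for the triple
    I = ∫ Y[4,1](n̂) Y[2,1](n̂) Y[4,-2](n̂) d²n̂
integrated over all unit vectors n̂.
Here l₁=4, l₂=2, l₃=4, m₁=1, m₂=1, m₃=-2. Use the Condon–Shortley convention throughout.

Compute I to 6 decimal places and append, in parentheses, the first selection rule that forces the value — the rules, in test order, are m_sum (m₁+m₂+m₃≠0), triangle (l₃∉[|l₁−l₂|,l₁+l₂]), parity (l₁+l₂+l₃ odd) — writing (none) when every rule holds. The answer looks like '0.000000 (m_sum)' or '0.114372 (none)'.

Checks pass: Σm=0; 10 even; l₃=4∈[2,6].
(2·4+1)(2·2+1)(2·4+1) = 405
Δ: 2! 6! 2! / 11! → 1/13860
sum: t=0:+1/192 t=1:−1/36 t=2:+1/192 = -5/288
3j²(4 2 4; 0 0 0) = Δ·Π!·Σ² = 20/693  (sign -1)
sum: t=1:−1/96 t=2:+1/240 = -1/160
3j²(4 2 4; 1 1 -2) = Δ·Π!·Σ² = 27/1540  (sign -1)
combine: 4πI² = 405·20/693·27/1540 = 1215/5929
take √, sign +1: I = 0.12770047
No selection rule forces the value: the integral is nonzero (none).

0.127700 (none)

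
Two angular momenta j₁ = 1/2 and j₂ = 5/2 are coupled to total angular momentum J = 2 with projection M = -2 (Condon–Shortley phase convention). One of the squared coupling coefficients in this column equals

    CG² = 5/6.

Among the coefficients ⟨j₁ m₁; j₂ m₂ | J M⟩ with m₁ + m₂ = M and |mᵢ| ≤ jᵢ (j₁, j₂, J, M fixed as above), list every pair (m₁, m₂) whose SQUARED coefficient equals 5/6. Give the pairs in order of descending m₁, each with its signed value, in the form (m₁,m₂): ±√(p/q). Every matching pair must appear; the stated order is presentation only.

(1/2,-5/2): +√(5/6)

Admissible pairs with m₁+m₂ = M = -2: (-1/2,-3/2), (1/2,-5/2)
  (m₁,m₂)=(1/2,-5/2): CG² = 5/6, CG = +√(5/6)   ← matches the target
  (m₁,m₂)=(-1/2,-3/2): CG² = 1/6, CG = −√(1/6)
Pairs with CG² = 5/6: (1/2,-5/2): +√(5/6)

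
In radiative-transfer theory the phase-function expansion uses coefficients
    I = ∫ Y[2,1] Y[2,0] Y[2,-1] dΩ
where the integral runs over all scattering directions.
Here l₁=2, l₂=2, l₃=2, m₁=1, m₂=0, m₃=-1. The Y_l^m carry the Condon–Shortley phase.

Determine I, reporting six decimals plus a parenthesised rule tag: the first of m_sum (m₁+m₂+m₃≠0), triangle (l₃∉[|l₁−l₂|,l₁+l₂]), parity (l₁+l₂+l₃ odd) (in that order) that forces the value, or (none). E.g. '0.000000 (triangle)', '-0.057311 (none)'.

Checks pass: Σm=0; 6 even; l₃=2∈[0,4].
(2·2+1)(2·2+1)(2·2+1) = 125
Δ: 2! 2! 2! / 7! → 1/630
sum: t=0:+1/8 t=1:−1/1 t=2:+1/8 = -3/4
3j²(2 2 2; 0 0 0) = Δ·Π!·Σ² = 2/35  (sign -1)
sum: t=0:+1/4 t=1:−1/2 = -1/4
3j²(2 2 2; 1 0 -1) = Δ·Π!·Σ² = 1/70  (sign +1)
combine: 4πI² = 125·2/35·1/70 = 5/49
take √, sign -1: I = -0.09011188
No selection rule forces the value: the integral is nonzero (none).

-0.090112 (none)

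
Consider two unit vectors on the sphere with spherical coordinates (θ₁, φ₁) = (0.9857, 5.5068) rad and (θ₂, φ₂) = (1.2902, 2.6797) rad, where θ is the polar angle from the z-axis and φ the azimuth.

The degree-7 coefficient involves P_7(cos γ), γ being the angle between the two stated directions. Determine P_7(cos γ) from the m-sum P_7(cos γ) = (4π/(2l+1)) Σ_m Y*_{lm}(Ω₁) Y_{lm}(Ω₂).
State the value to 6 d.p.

-0.319401

Term-by-term m-sum for l=7 (normalisation 4π/15 = 0.837758):
  m=-7: (0.092513, 0.104990) × (0.376613, 0.034616) = (0.031207, 0.042743)  (running Σ = (0.031207, 0.042743))
  m=-6: (-0.018748, 0.346356) × (-0.380197, 0.147568) = (-0.043983, -0.134450)  (running Σ = (-0.012776, -0.091707))
  m=-5: (-0.323424, 0.295513) × (-0.000615, 0.000675) = (-0.000001, -0.000400)  (running Σ = (-0.012776, -0.092107))
  m=-4: (-0.188819, -0.006810) × (0.094827, -0.333820) = (-0.020178, 0.062386)  (running Σ = (-0.032955, -0.029721))
  m=-3: (0.168712, 0.178091) × (0.022050, 0.117748) = (-0.017250, 0.023792)  (running Σ = (-0.050205, -0.005929))
  m=-2: (-0.005680, 0.315091) × (0.178578, 0.236371) = (-0.075493, 0.054926)  (running Σ = (-0.125697, 0.048997))
  m=-1: (0.087336, -0.085776) × (-0.144797, -0.072081) = (-0.018829, 0.006125)  (running Σ = (-0.144526, 0.055122))
  m=0: (0.331137, -0.000000) × (-0.278449, 0.000000) = (-0.092205, 0.000000)  (running Σ = (-0.236731, 0.055122))
  m=1: (-0.087336, -0.085776) × (0.144797, -0.072081) = (-0.018829, -0.006125)  (running Σ = (-0.255560, 0.048997))
  m=2: (-0.005680, -0.315091) × (0.178578, -0.236371) = (-0.075493, -0.054926)  (running Σ = (-0.331053, -0.005929))
  m=3: (-0.168712, 0.178091) × (-0.022050, 0.117748) = (-0.017250, -0.023792)  (running Σ = (-0.348303, -0.029721))
  m=4: (-0.188819, 0.006810) × (0.094827, 0.333820) = (-0.020178, -0.062386)  (running Σ = (-0.368481, -0.092107))
  m=5: (0.323424, 0.295513) × (0.000615, 0.000675) = (-0.000001, 0.000400)  (running Σ = (-0.368482, -0.091707))
  m=6: (-0.018748, -0.346356) × (-0.380197, -0.147568) = (-0.043983, 0.134450)  (running Σ = (-0.412465, 0.042743))
  m=7: (-0.092513, 0.104990) × (-0.376613, 0.034616) = (0.031207, -0.042743)  (running Σ = (-0.381257, 0.000000))
Accumulated sum (-0.381257, 0.000000); after 4π/(2l+1) scaling, (-0.319401, 0.000000) ⇒ P_7 = -0.319401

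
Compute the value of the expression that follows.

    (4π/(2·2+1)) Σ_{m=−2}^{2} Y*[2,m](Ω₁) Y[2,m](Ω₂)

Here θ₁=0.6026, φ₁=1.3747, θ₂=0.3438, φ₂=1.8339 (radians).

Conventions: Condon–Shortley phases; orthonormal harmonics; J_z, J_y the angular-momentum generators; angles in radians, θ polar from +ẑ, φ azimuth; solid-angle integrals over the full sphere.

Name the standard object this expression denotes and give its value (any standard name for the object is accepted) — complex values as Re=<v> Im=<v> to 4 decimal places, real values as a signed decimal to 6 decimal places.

This sum is the spherical-harmonic addition theorem: it equals the Legendre polynomial P_l(cos γ) of the angle γ between the two directions.
Summing Y*_{l m}(θ₁,φ₁)·Y_{l m}(θ₂,φ₂) over m ∈ [−2, 2]; prefactor 4π/(2·2+1) = 2.513274:
  [-2]  conj(Y_{2,-2})(Ω₁) = (-0.114668, 0.047429) ; Y_{2,-2}(Ω₂) = (-0.037949, 0.022042) ; Δ = (0.003306, -0.004327)
  [-1]  conj(Y_{2,-1})(Ω₁) = (0.070288, 0.353832) ; Y_{2,-1}(Ω₂) = (-0.063761, -0.236726) ; Δ = (0.079279, -0.039200)
  [+0]  conj(Y_{2,0})(Ω₁) = (0.326827, -0.000000) ; Y_{2,0}(Ω₂) = (0.523284, 0.000000) ; Δ = (0.171024, 0.000000)
  [+1]  conj(Y_{2,1})(Ω₁) = (-0.070288, 0.353832) ; Y_{2,1}(Ω₂) = (0.063761, -0.236726) ; Δ = (0.079279, 0.039200)
  [+2]  conj(Y_{2,2})(Ω₁) = (-0.114668, -0.047429) ; Y_{2,2}(Ω₂) = (-0.037949, -0.022042) ; Δ = (0.003306, 0.004327)
Total Σ_m = (0.336195, 0.000000). Multiply by 2.513274: (0.844949, 0.000000). P_2(cos γ) = 0.844949

Legendre polynomial (addition theorem), +0.844949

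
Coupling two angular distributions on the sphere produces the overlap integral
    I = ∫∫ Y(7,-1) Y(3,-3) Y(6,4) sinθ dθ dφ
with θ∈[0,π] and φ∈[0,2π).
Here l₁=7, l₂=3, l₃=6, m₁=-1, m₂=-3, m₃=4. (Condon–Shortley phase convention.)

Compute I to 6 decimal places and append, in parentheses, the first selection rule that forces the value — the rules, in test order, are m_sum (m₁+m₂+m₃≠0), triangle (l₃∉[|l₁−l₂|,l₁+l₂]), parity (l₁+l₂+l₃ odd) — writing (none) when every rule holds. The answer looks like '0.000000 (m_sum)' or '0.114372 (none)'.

0.086279 (none)

m-sum 0 ✓  L=16 even ✓  4≤6≤10 ✓
Π(2lᵢ+1) = 15×7×13 = 1365
triangle coeff Δ(7,3,6) = 1/2042040
Σ_t [1,3]: t=1:−1/207360 t=2:+1/57600 t=3:−1/207360 = 1/129600
(3j)²=168/12155 [(7 3 6; 0 0 0)], sign=+1
Σ_t [0,0]: t=0:+1/3870720 = 1/3870720
(3j)²=675/136136 [(7 3 6; -1 -3 4)], sign=+1
⇒ 4πI² = 42525/454597
I = (+1)√(42525/454597/(4π)) = 0.08627877
No selection rule forces the value: the integral is nonzero (none).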